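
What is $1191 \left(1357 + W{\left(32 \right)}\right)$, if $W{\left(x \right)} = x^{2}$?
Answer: $2835771$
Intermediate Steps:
$1191 \left(1357 + W{\left(32 \right)}\right) = 1191 \left(1357 + 32^{2}\right) = 1191 \left(1357 + 1024\right) = 1191 \cdot 2381 = 2835771$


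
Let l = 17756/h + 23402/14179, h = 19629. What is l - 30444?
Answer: -8472450508222/278319591 ≈ -30441.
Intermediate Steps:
l = 711120182/278319591 (l = 17756/19629 + 23402/14179 = 711120182/278319591 ≈ 2.5550)
l - 30444 = 711120182/278319591 - 30444 = -8472450508222/278319591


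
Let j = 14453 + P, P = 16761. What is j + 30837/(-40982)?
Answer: 1279181311/40982 ≈ 31213.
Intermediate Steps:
j = 31214 (j = 14453 + 16761 = 31214)
j + 30837/(-40982) = 31214 + 30837/(-40982) = 31214 + 30837*(-1/40982) = 31214 - 30837/40982 = 1279181311/40982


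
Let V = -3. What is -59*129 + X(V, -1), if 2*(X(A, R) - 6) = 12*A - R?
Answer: -15245/2 ≈ -7622.5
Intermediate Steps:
X(A, R) = 6 + 6*A - R/2 (X(A, R) = 6 + (12*A - R)/2 = 6 + (-R + 12*A)/2 = 6 + (6*A - R/2) = 6 + 6*A - R/2)
-59*129 + X(V, -1) = -59*129 + (6 + 6*(-3) - 1/2*(-1)) = -7611 + (6 - 18 + 1/2) = -7611 - 23/2 = -15245/2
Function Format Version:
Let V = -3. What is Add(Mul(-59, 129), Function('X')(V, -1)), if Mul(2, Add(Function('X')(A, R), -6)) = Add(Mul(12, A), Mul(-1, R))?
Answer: Rational(-15245, 2) ≈ -7622.5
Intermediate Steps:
Function('X')(A, R) = Add(6, Mul(6, A), Mul(Rational(-1, 2), R)) (Function('X')(A, R) = Add(6, Mul(Rational(1, 2), Add(Mul(12, A), Mul(-1, R)))) = Add(6, Mul(Rational(1, 2), Add(Mul(-1, R), Mul(12, A)))) = Add(6, Add(Mul(6, A), Mul(Rational(-1, 2), R))) = Add(6, Mul(6, A), Mul(Rational(-1, 2), R)))
Add(Mul(-59, 129), Function('X')(V, -1)) = Add(Mul(-59, 129), Add(6, Mul(6, -3), Mul(Rational(-1, 2), -1))) = Add(-7611, Add(6, -18, Rational(1, 2))) = Add(-7611, Rational(-23, 2)) = Rational(-15245, 2)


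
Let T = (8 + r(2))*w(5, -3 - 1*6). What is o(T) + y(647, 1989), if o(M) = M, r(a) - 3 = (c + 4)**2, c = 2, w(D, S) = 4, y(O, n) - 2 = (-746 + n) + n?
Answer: 3422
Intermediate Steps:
y(O, n) = -744 + 2*n (y(O, n) = 2 + ((-746 + n) + n) = 2 + (-746 + 2*n) = -744 + 2*n)
r(a) = 39 (r(a) = 3 + (2 + 4)**2 = 3 + 6**2 = 3 + 36 = 39)
T = 188 (T = (8 + 39)*4 = 47*4 = 188)
o(T) + y(647, 1989) = 188 + (-744 + 2*1989) = 188 + (-744 + 3978) = 188 + 3234 = 3422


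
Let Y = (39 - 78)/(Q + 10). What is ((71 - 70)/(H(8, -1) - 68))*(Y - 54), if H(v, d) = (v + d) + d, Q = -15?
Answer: 231/310 ≈ 0.74516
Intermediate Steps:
Y = 39/5 (Y = (39 - 78)/(-15 + 10) = -39/(-5) = -39*(-⅕) = 39/5 ≈ 7.8000)
H(v, d) = v + 2*d (H(v, d) = (d + v) + d = v + 2*d)
((71 - 70)/(H(8, -1) - 68))*(Y - 54) = ((71 - 70)/((8 + 2*(-1)) - 68))*(39/5 - 54) = (1/((8 - 2) - 68))*(-231/5) = (1/(6 - 68))*(-231/5) = (1/(-62))*(-231/5) = (1*(-1/62))*(-231/5) = -1/62*(-231/5) = 231/310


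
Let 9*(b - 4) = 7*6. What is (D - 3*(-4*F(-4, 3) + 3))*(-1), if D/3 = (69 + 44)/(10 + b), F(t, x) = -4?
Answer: 2175/56 ≈ 38.839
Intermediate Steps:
b = 26/3 (b = 4 + (7*6)/9 = 4 + (1/9)*42 = 4 + 14/3 = 26/3 ≈ 8.6667)
D = 1017/56 (D = 3*((69 + 44)/(10 + 26/3)) = 3*(113/(56/3)) = 3*(113*(3/56)) = 3*(339/56) = 1017/56 ≈ 18.161)
(D - 3*(-4*F(-4, 3) + 3))*(-1) = (1017/56 - 3*(-4*(-4) + 3))*(-1) = (1017/56 - 3*(16 + 3))*(-1) = (1017/56 - 3*19)*(-1) = (1017/56 - 57)*(-1) = -2175/56*(-1) = 2175/56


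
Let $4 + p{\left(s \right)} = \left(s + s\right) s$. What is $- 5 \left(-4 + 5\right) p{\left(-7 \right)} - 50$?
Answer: $-520$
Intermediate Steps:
$p{\left(s \right)} = -4 + 2 s^{2}$ ($p{\left(s \right)} = -4 + \left(s + s\right) s = -4 + 2 s s = -4 + 2 s^{2}$)
$- 5 \left(-4 + 5\right) p{\left(-7 \right)} - 50 = - 5 \left(-4 + 5\right) \left(-4 + 2 \left(-7\right)^{2}\right) - 50 = \left(-5\right) 1 \left(-4 + 2 \cdot 49\right) + \left(-55 + 5\right) = - 5 \left(-4 + 98\right) - 50 = \left(-5\right) 94 - 50 = -470 - 50 = -520$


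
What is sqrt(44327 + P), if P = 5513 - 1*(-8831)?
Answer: 3*sqrt(6519) ≈ 242.22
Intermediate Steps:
P = 14344 (P = 5513 + 8831 = 14344)
sqrt(44327 + P) = sqrt(44327 + 14344) = sqrt(58671) = 3*sqrt(6519)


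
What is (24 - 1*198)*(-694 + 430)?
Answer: 45936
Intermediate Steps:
(24 - 1*198)*(-694 + 430) = (24 - 198)*(-264) = -174*(-264) = 45936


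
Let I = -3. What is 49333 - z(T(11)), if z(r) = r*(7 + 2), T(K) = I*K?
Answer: 49630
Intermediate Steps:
T(K) = -3*K
z(r) = 9*r (z(r) = r*9 = 9*r)
49333 - z(T(11)) = 49333 - 9*(-3*11) = 49333 - 9*(-33) = 49333 - 1*(-297) = 49333 + 297 = 49630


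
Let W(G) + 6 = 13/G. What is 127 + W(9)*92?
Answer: -2629/9 ≈ -292.11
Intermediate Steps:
W(G) = -6 + 13/G
127 + W(9)*92 = 127 + (-6 + 13/9)*92 = 127 - 41/9*92 = 127 - 3772/9 = -2629/9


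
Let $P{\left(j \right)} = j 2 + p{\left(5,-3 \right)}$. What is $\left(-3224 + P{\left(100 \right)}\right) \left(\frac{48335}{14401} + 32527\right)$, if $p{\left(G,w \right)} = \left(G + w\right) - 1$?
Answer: $- \frac{1416183788226}{14401} \approx -9.8339 \cdot 10^{7}$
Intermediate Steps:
$p{\left(G,w \right)} = -1 + G + w$
$P{\left(j \right)} = 1 + 2 j$ ($P{\left(j \right)} = j 2 - -1 = 2 j + 1 = 1 + 2 j$)
$\left(-3224 + P{\left(100 \right)}\right) \left(\frac{48335}{14401} + 32527\right) = \left(-3224 + \left(1 + 2 \cdot 100\right)\right) \left(\frac{48335}{14401} + 32527\right) = \left(-3224 + \left(1 + 200\right)\right) \left(48335 \cdot \frac{1}{14401} + 32527\right) = \left(-3224 + 201\right) \left(\frac{48335}{14401} + 32527\right) = \left(-3023\right) \frac{468469662}{14401} = - \frac{1416183788226}{14401}$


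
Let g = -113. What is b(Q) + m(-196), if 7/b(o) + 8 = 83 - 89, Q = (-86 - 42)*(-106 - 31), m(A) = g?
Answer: -227/2 ≈ -113.50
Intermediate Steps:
m(A) = -113
Q = 17536 (Q = -128*(-137) = 17536)
b(o) = -½ (b(o) = 7/(-8 + (83 - 89)) = 7/(-8 - 6) = 7/(-14) = 7*(-1/14) = -½)
b(Q) + m(-196) = -½ - 113 = -227/2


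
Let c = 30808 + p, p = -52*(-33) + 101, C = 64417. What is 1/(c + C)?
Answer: 1/97042 ≈ 1.0305e-5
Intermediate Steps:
p = 1817 (p = 1716 + 101 = 1817)
c = 32625 (c = 30808 + 1817 = 32625)
1/(c + C) = 1/(32625 + 64417) = 1/97042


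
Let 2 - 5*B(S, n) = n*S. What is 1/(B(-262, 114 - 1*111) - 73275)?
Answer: -5/365587 ≈ -1.3677e-5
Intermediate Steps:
B(S, n) = ⅖ - S*n/5 (B(S, n) = ⅖ - n*S/5 = ⅖ - S*n/5)
1/(B(-262, 114 - 1*111) - 73275) = 1/((⅖ - ⅕*(-262)*(114 - 1*111)) - 73275) = 1/((⅖ - ⅕*(-262)*(114 - 111)) - 73275) = 1/((⅖ - ⅕*(-262)*3) - 73275) = 1/((⅖ + 786/5) - 73275) = 1/(788/5 - 73275) = 1/(-365587/5) = -5/365587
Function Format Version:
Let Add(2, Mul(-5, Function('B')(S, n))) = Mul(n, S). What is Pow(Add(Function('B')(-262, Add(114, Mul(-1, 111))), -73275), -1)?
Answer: Rational(-5, 365587) ≈ -1.3677e-5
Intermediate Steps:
Function('B')(S, n) = Add(Rational(2, 5), Mul(Rational(-1, 5), S, n)) (Function('B')(S, n) = Add(Rational(2, 5), Mul(Rational(-1, 5), Mul(n, S))) = Add(Rational(2, 5), Mul(Rational(-1, 5), Mul(S, n))) = Add(Rational(2, 5), Mul(Rational(-1, 5), S, n)))
Pow(Add(Function('B')(-262, Add(114, Mul(-1, 111))), -73275), -1) = Pow(Add(Add(Rational(2, 5), Mul(Rational(-1, 5), -262, Add(114, Mul(-1, 111)))), -73275), -1) = Pow(Add(Add(Rational(2, 5), Mul(Rational(-1, 5), -262, Add(114, -111))), -73275), -1) = Pow(Add(Add(Rational(2, 5), Mul(Rational(-1, 5), -262, 3)), -73275), -1) = Pow(Add(Add(Rational(2, 5), Rational(786, 5)), -73275), -1) = Pow(Add(Rational(788, 5), -73275), -1) = Pow(Rational(-365587, 5), -1) = Rational(-5, 365587)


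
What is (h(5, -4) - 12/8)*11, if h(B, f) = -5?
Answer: -143/2 ≈ -71.500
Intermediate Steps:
(h(5, -4) - 12/8)*11 = (-5 - 12/8)*11 = (-5 - 12*⅛)*11 = (-5 - 3/2)*11 = -13/2*11 = -143/2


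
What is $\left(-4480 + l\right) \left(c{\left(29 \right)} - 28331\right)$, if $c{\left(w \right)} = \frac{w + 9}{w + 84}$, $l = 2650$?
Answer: $\frac{5858497950}{113} \approx 5.1845 \cdot 10^{7}$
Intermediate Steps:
$c{\left(w \right)} = \frac{9 + w}{84 + w}$
$\left(-4480 + l\right) \left(c{\left(29 \right)} - 28331\right) = \left(-4480 + 2650\right) \left(\frac{9 + 29}{84 + 29} - 28331\right) = - 1830 \left(\frac{1}{113} \cdot 38 - 28331\right) = - 1830 \left(\frac{38}{113} - 28331\right) = \left(-1830\right) \left(- \frac{3201365}{113}\right) = \frac{5858497950}{113}$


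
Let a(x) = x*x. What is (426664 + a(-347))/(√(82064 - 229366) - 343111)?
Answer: -187706764103/117725305623 - 547073*I*√147302/117725305623 ≈ -1.5944 - 0.0017835*I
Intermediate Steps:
a(x) = x²
(426664 + a(-347))/(√(82064 - 229366) - 343111) = (426664 + (-347)²)/(√(82064 - 229366) - 343111) = (426664 + 120409)/(√(-147302) - 343111) = 547073/(I*√147302 - 343111) = 547073/(-343111 + I*√147302)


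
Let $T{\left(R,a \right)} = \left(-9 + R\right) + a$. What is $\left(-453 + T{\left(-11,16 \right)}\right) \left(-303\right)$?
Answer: $138471$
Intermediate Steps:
$T{\left(R,a \right)} = -9 + R + a$
$\left(-453 + T{\left(-11,16 \right)}\right) \left(-303\right) = \left(-453 - 4\right) \left(-303\right) = \left(-457\right) \left(-303\right) = 138471$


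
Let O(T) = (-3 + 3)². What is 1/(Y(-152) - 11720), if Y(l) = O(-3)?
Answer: -1/11720 ≈ -8.5324e-5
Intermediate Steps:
O(T) = 0 (O(T) = 0² = 0)
Y(l) = 0
1/(Y(-152) - 11720) = 1/(0 - 11720) = 1/(-11720) = -1/11720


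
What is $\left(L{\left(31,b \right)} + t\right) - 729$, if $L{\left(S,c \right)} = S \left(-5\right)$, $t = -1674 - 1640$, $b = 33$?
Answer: $-4198$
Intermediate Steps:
$t = -3314$
$L{\left(S,c \right)} = - 5 S$
$\left(L{\left(31,b \right)} + t\right) - 729 = \left(\left(-5\right) 31 - 3314\right) - 729 = \left(-155 - 3314\right) - 729 = -3469 - 729 = -4198$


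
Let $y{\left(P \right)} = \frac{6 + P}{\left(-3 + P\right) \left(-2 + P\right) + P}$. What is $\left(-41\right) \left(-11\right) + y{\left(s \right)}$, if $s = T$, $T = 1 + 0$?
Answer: $\frac{1360}{3} \approx 453.33$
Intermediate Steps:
$T = 1$
$s = 1$
$y{\left(P \right)} = \frac{6 + P}{P + \left(-3 + P\right) \left(-2 + P\right)}$
$\left(-41\right) \left(-11\right) + y{\left(s \right)} = \left(-41\right) \left(-11\right) + \frac{6 + 1}{6 + 1^{2} - 4} = 451 + \frac{1}{6 + 1 - 4} \cdot 7 = 451 + \frac{1}{3} \cdot 7 = 451 + \frac{7}{3} = \frac{1360}{3}$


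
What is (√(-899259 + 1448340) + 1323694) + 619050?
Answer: 1943485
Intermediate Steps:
(√(-899259 + 1448340) + 1323694) + 619050 = (√549081 + 1323694) + 619050 = (741 + 1323694) + 619050 = 1324435 + 619050 = 1943485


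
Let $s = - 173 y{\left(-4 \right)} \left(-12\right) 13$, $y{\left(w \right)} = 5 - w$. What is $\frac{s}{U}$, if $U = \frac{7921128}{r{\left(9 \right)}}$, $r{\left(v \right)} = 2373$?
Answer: $\frac{48031893}{660094} \approx 72.765$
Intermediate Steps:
$s = 242892$ ($s = - 173 \left(5 - -4\right) \left(-12\right) 13 = - 173 \left(5 + 4\right) \left(-12\right) 13 = - 173 \cdot 9 \left(-12\right) 13 = - 173 \left(\left(-108\right) 13\right) = \left(-173\right) \left(-1404\right) = 242892$)
$U = \frac{2640376}{791}$ ($U = \frac{7921128}{2373} = 7921128 \cdot \frac{1}{2373} = \frac{2640376}{791} \approx 3338.0$)
$\frac{s}{U} = \frac{242892}{\frac{2640376}{791}} = 242892 \cdot \frac{791}{2640376} = \frac{48031893}{660094}$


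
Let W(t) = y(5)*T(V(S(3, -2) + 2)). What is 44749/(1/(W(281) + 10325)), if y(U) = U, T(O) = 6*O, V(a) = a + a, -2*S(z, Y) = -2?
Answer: 470088245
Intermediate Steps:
S(z, Y) = 1 (S(z, Y) = -1/2*(-2) = 1)
V(a) = 2*a
W(t) = 180 (W(t) = 5*(6*(2*(1 + 2))) = 5*(6*(2*3)) = 5*(6*6) = 5*36 = 180)
44749/(1/(W(281) + 10325)) = 44749/(1/(180 + 10325)) = 44749/(1/10505) = 44749*10505 = 470088245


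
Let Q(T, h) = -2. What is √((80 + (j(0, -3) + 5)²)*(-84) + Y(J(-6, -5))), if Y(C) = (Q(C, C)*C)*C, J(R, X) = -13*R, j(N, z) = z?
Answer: 6*I*√534 ≈ 138.65*I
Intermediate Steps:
Y(C) = -2*C² (Y(C) = (-2*C)*C = -2*C²)
√((80 + (j(0, -3) + 5)²)*(-84) + Y(J(-6, -5))) = √((80 + (-3 + 5)²)*(-84) - 2*(-13*(-6))²) = √((80 + 2²)*(-84) - 2*78²) = √((80 + 4)*(-84) - 2*6084) = √(84*(-84) - 12168) = √(-7056 - 12168) = √(-19224) = 6*I*√534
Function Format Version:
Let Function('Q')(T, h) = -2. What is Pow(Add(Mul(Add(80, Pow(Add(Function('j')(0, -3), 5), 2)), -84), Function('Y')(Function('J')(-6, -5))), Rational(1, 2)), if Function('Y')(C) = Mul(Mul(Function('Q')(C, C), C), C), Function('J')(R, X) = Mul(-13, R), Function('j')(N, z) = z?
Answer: Mul(6, I, Pow(534, Rational(1, 2))) ≈ Mul(138.65, I)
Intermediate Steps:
Function('Y')(C) = Mul(-2, Pow(C, 2)) (Function('Y')(C) = Mul(Mul(-2, C), C) = Mul(-2, Pow(C, 2)))
Pow(Add(Mul(Add(80, Pow(Add(Function('j')(0, -3), 5), 2)), -84), Function('Y')(Function('J')(-6, -5))), Rational(1, 2)) = Pow(Add(Mul(Add(80, Pow(Add(-3, 5), 2)), -84), Mul(-2, Pow(Mul(-13, -6), 2))), Rational(1, 2)) = Pow(Add(Mul(Add(80, Pow(2, 2)), -84), Mul(-2, Pow(78, 2))), Rational(1, 2)) = Pow(Add(Mul(Add(80, 4), -84), Mul(-2, 6084)), Rational(1, 2)) = Pow(Add(Mul(84, -84), -12168), Rational(1, 2)) = Pow(Add(-7056, -12168), Rational(1, 2)) = Pow(-19224, Rational(1, 2)) = Mul(6, I, Pow(534, Rational(1, 2)))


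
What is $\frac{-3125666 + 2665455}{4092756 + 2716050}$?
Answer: $- \frac{460211}{6808806} \approx -0.067591$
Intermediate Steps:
$\frac{-3125666 + 2665455}{4092756 + 2716050} = - \frac{460211}{6808806}$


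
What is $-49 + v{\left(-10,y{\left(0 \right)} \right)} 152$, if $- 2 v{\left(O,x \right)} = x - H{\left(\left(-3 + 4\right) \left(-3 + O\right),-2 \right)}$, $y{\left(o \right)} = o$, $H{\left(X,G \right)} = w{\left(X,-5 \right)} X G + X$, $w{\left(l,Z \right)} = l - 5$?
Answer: $-36605$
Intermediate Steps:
$w{\left(l,Z \right)} = -5 + l$
$H{\left(X,G \right)} = X + G X \left(-5 + X\right)$ ($H{\left(X,G \right)} = \left(-5 + X\right) X G + X = X \left(-5 + X\right) G + X = G X \left(-5 + X\right) + X = X + G X \left(-5 + X\right)$)
$v{\left(O,x \right)} = - \frac{x}{2} + \frac{\left(-3 + O\right) \left(17 - 2 O\right)}{2}$ ($v{\left(O,x \right)} = - \frac{x - \left(-3 + 4\right) \left(-3 + O\right) \left(1 - 2 \left(-5 + \left(-3 + 4\right) \left(-3 + O\right)\right)\right)}{2} = - \frac{x - 1 \left(-3 + O\right) \left(1 - 2 \left(-5 + 1 \left(-3 + O\right)\right)\right)}{2} = - \frac{x - \left(-3 + O\right) \left(1 - 2 \left(-5 + \left(-3 + O\right)\right)\right)}{2} = - \frac{x - \left(-3 + O\right) \left(1 - 2 \left(-8 + O\right)\right)}{2} = - \frac{x - \left(-3 + O\right) \left(1 - \left(-16 + 2 O\right)\right)}{2} = - \frac{x - \left(-3 + O\right) \left(17 - 2 O\right)}{2} = - \frac{x}{2} + \frac{\left(-3 + O\right) \left(17 - 2 O\right)}{2}$)
$-49 + v{\left(-10,y{\left(0 \right)} \right)} 152 = -49 + \left(\left(- \frac{1}{2}\right) 0 - \frac{\left(-17 + 2 \left(-10\right)\right) \left(-3 - 10\right)}{2}\right) 152 = -49 + \left(0 - \frac{1}{2} \left(-17 - 20\right) \left(-13\right)\right) 152 = -49 + \left(0 - \left(- \frac{37}{2}\right) \left(-13\right)\right) 152 = -49 + \left(0 - \frac{481}{2}\right) 152 = -49 - 36556 = -36605$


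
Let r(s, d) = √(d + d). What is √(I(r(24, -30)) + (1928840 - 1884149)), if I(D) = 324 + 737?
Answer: 2*√11438 ≈ 213.90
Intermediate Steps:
r(s, d) = √2*√d (r(s, d) = √(2*d) = √2*√d)
I(D) = 1061
√(I(r(24, -30)) + (1928840 - 1884149)) = √(1061 + (1928840 - 1884149)) = √(1061 + 44691) = √45752 = 2*√11438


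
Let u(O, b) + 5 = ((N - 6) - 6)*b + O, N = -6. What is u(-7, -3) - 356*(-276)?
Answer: 98298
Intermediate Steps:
u(O, b) = -5 + O - 18*b (u(O, b) = -5 + (((-6 - 6) - 6)*b + O) = -5 + ((-12 - 6)*b + O) = -5 + (-18*b + O) = -5 + (O - 18*b) = -5 + O - 18*b)
u(-7, -3) - 356*(-276) = (-5 - 7 - 18*(-3)) - 356*(-276) = (-5 - 7 + 54) + 98256 = 42 + 98256 = 98298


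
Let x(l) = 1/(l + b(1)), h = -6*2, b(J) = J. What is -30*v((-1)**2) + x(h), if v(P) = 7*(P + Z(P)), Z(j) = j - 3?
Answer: 2309/11 ≈ 209.91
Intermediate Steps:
Z(j) = -3 + j
h = -12
x(l) = 1/(1 + l) (x(l) = 1/(l + 1) = 1/(1 + l))
v(P) = -21 + 14*P (v(P) = 7*(P + (-3 + P)) = 7*(-3 + 2*P) = -21 + 14*P)
-30*v((-1)**2) + x(h) = -30*(-21 + 14*(-1)**2) + 1/(1 - 12) = -30*(-21 + 14*1) + 1/(-11) = -30*(-21 + 14) - 1/11 = -30*(-7) - 1/11 = 210 - 1/11 = 2309/11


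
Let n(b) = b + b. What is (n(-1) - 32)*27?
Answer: -918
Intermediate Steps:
n(b) = 2*b
(n(-1) - 32)*27 = (2*(-1) - 32)*27 = (-2 - 32)*27 = -34*27 = -918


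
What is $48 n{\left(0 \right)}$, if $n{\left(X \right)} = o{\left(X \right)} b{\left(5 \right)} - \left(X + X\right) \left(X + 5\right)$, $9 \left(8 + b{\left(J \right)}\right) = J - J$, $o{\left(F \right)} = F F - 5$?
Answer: $1920$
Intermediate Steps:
$o{\left(F \right)} = -5 + F^{2}$ ($o{\left(F \right)} = F^{2} - 5 = -5 + F^{2}$)
$b{\left(J \right)} = -8$ ($b{\left(J \right)} = -8 + \frac{J - J}{9} = -8 + \frac{1}{9} \cdot 0 = -8 + 0 = -8$)
$n{\left(X \right)} = 40 - 8 X^{2} - 2 X \left(5 + X\right)$ ($n{\left(X \right)} = \left(-5 + X^{2}\right) \left(-8\right) - \left(X + X\right) \left(X + 5\right) = \left(40 - 8 X^{2}\right) - 2 X \left(5 + X\right) = 40 - 8 X^{2} - 2 X \left(5 + X\right)$)
$48 n{\left(0 \right)} = 48 \left(40 - 0 - 10 \cdot 0^{2}\right) = 48 \left(40 + 0 - 0\right) = 48 \left(40 + 0 + 0\right) = 48 \cdot 40 = 1920$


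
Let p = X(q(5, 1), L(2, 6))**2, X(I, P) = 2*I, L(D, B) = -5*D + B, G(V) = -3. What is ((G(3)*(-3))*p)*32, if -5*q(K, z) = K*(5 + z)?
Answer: 41472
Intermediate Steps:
q(K, z) = -K*(5 + z)/5
L(D, B) = B - 5*D
p = 144 (p = (2*(-1/5*5*(5 + 1)))**2 = (2*(-1/5*5*6))**2 = (2*(-6))**2 = (-12)**2 = 144)
((G(3)*(-3))*p)*32 = (-3*(-3)*144)*32 = (9*144)*32 = 1296*32 = 41472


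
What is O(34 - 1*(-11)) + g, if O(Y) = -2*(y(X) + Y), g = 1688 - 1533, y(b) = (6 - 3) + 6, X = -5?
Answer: 47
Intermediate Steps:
y(b) = 9 (y(b) = 3 + 6 = 9)
g = 155
O(Y) = -18 - 2*Y (O(Y) = -2*(9 + Y) = -18 - 2*Y)
O(34 - 1*(-11)) + g = (-18 - 2*(34 - 1*(-11))) + 155 = (-18 - 2*(34 + 11)) + 155 = (-18 - 2*45) + 155 = (-18 - 90) + 155 = -108 + 155 = 47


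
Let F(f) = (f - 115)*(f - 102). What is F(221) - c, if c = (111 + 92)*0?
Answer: 12614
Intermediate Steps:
F(f) = (-115 + f)*(-102 + f)
c = 0 (c = 203*0 = 0)
F(221) - c = (11730 + 221² - 217*221) - 1*0 = (11730 + 48841 - 47957) + 0 = 12614 + 0 = 12614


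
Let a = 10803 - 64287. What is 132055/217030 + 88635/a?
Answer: -36889771/35174644 ≈ -1.0488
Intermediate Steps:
a = -53484
132055/217030 + 88635/a = 132055/217030 + 88635/(-53484) = 132055*(1/217030) + 88635*(-1/53484) = 2401/3946 - 29545/17828 = -36889771/35174644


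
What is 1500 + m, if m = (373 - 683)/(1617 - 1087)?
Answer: 79469/53 ≈ 1499.4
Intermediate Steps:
m = -31/53 (m = -310/530 = -310*1/530 = -31/53 ≈ -0.58491)
1500 + m = 1500 - 31/53 = 79469/53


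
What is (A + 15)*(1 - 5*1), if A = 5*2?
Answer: -100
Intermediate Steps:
A = 10
(A + 15)*(1 - 5*1) = (10 + 15)*(1 - 5*1) = 25*(1 - 5) = 25*(-4) = -100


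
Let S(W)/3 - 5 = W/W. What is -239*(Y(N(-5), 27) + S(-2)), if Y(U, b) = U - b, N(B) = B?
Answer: 3346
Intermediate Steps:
S(W) = 18 (S(W) = 15 + 3*(W/W) = 15 + 3*1 = 15 + 3 = 18)
-239*(Y(N(-5), 27) + S(-2)) = -239*((-5 - 1*27) + 18) = -239*((-5 - 27) + 18) = -239*(-32 + 18) = -239*(-14) = -1*(-3346) = 3346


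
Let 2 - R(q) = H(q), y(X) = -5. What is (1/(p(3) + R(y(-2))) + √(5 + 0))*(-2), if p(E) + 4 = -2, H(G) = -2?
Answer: 1 - 2*√5 ≈ -3.4721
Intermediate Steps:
R(q) = 4 (R(q) = 2 - 1*(-2) = 2 + 2 = 4)
p(E) = -6 (p(E) = -4 - 2 = -6)
(1/(p(3) + R(y(-2))) + √(5 + 0))*(-2) = (1/(-6 + 4) + √(5 + 0))*(-2) = (1/(-2) + √5)*(-2) = (-½ + √5)*(-2) = 1 - 2*√5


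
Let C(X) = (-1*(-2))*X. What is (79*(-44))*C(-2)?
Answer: 13904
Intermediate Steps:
C(X) = 2*X
(79*(-44))*C(-2) = (79*(-44))*(2*(-2)) = -3476*(-4) = 13904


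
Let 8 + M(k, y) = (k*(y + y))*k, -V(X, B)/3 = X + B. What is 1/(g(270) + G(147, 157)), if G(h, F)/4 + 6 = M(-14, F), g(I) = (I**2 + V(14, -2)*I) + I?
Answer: 1/309570 ≈ 3.2303e-6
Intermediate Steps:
V(X, B) = -3*B - 3*X (V(X, B) = -3*(X + B) = -3*(B + X) = -3*B - 3*X)
g(I) = I**2 - 35*I (g(I) = (I**2 + (-3*(-2) - 3*14)*I) + I = (I**2 + (6 - 42)*I) + I = (I**2 - 36*I) + I = I**2 - 35*I)
M(k, y) = -8 + 2*y*k**2 (M(k, y) = -8 + (k*(y + y))*k = -8 + (k*(2*y))*k = -8 + (2*k*y)*k = -8 + 2*y*k**2)
G(h, F) = -56 + 1568*F (G(h, F) = -24 + 4*(-8 + 2*F*(-14)**2) = -24 + 4*(-8 + 2*F*196) = -24 + 4*(-8 + 392*F) = -24 + (-32 + 1568*F) = -56 + 1568*F)
1/(g(270) + G(147, 157)) = 1/(270*(-35 + 270) + (-56 + 1568*157)) = 1/(270*235 + (-56 + 246176)) = 1/(63450 + 246120) = 1/309570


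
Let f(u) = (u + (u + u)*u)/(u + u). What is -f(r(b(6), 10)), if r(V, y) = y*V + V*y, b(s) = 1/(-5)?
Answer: 7/2 ≈ 3.5000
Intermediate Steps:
b(s) = -⅕
r(V, y) = 2*V*y (r(V, y) = V*y + V*y = 2*V*y)
f(u) = (u + 2*u²)/(2*u) (f(u) = (u + (2*u)*u)/((2*u)) = (u + 2*u²)*(1/(2*u)) = (u + 2*u²)/(2*u))
-f(r(b(6), 10)) = -(½ + 2*(-⅕)*10) = -(½ - 4) = -1*(-7/2) = 7/2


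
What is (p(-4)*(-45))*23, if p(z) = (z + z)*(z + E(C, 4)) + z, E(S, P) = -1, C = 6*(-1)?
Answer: -37260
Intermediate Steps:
C = -6
p(z) = z + 2*z*(-1 + z) (p(z) = (z + z)*(z - 1) + z = (2*z)*(-1 + z) + z = 2*z*(-1 + z) + z = z + 2*z*(-1 + z))
(p(-4)*(-45))*23 = (-4*(-1 + 2*(-4))*(-45))*23 = (-4*(-1 - 8)*(-45))*23 = (-4*(-9)*(-45))*23 = (36*(-45))*23 = -1620*23 = -37260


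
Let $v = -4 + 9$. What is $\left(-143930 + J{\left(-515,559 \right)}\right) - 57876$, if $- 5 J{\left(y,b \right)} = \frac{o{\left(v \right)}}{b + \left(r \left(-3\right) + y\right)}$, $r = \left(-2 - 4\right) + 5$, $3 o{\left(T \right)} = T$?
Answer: $- \frac{28454647}{141} \approx -2.0181 \cdot 10^{5}$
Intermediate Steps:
$v = 5$
$o{\left(T \right)} = \frac{T}{3}$
$r = -1$ ($r = -6 + 5 = -1$)
$J{\left(y,b \right)} = - \frac{1}{3 \left(3 + b + y\right)}$ ($J{\left(y,b \right)} = - \frac{\frac{1}{3} \cdot 5 \frac{1}{b + \left(\left(-1\right) \left(-3\right) + y\right)}}{5} = - \frac{\frac{5}{3} \frac{1}{b + \left(3 + y\right)}}{5} = - \frac{\frac{5}{3} \frac{1}{3 + b + y}}{5} = - \frac{1}{3 \left(3 + b + y\right)}$)
$\left(-143930 + J{\left(-515,559 \right)}\right) - 57876 = \left(-143930 - \frac{1}{9 + 3 \cdot 559 + 3 \left(-515\right)}\right) - 57876 = \left(-143930 - \frac{1}{9 + 1677 - 1545}\right) - 57876 = \left(-143930 - \frac{1}{141}\right) - 57876 = - \frac{20294131}{141} - 57876 = - \frac{28454647}{141}$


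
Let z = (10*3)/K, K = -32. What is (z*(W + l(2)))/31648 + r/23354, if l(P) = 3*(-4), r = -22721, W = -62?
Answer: -2869816097/2956429568 ≈ -0.97070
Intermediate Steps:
z = -15/16 (z = (10*3)/(-32) = 30*(-1/32) = -15/16 ≈ -0.93750)
l(P) = -12
(z*(W + l(2)))/31648 + r/23354 = -15*(-62 - 12)/16/31648 - 22721/23354 = -15/16*(-74)*(1/31648) - 22721*1/23354 = (555/8)*(1/31648) - 22721/23354 = 555/253184 - 22721/23354 = -2869816097/2956429568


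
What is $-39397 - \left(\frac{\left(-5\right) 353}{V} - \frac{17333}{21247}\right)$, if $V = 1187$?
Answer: $- \frac{993541710807}{25220189} \approx -39395.0$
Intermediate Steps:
$-39397 - \left(\frac{\left(-5\right) 353}{V} - \frac{17333}{21247}\right) = -39397 - \left(\frac{\left(-5\right) 353}{1187} - \frac{17333}{21247}\right) = -39397 - \left(\left(-1765\right) \frac{1}{1187} - \frac{17333}{21247}\right) = -39397 - \left(- \frac{1765}{1187} - \frac{17333}{21247}\right) = -39397 - - \frac{58075226}{25220189} = -39397 + \frac{58075226}{25220189} = - \frac{993541710807}{25220189}$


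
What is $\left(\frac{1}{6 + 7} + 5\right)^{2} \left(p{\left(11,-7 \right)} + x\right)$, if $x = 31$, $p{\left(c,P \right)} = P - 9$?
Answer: $\frac{65340}{169} \approx 386.63$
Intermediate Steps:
$p{\left(c,P \right)} = -9 + P$
$\left(\frac{1}{6 + 7} + 5\right)^{2} \left(p{\left(11,-7 \right)} + x\right) = \left(\frac{1}{6 + 7} + 5\right)^{2} \left(\left(-9 - 7\right) + 31\right) = \left(\frac{1}{13} + 5\right)^{2} \left(-16 + 31\right) = \left(\frac{1}{13} + 5\right)^{2} \cdot 15 = \left(\frac{66}{13}\right)^{2} \cdot 15 = \frac{4356}{169} \cdot 15 = \frac{65340}{169}$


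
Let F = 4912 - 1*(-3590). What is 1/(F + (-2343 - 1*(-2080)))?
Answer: 1/8239 ≈ 0.00012137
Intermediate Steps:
F = 8502 (F = 4912 + 3590 = 8502)
1/(F + (-2343 - 1*(-2080))) = 1/(8502 + (-2343 - 1*(-2080))) = 1/(8502 + (-2343 + 2080)) = 1/(8502 - 263) = 1/8239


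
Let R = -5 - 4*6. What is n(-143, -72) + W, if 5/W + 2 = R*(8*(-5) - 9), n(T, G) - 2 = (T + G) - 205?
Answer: -593137/1419 ≈ -418.00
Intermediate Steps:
R = -29 (R = -5 - 24 = -29)
n(T, G) = -203 + G + T (n(T, G) = 2 + ((T + G) - 205) = 2 + ((G + T) - 205) = 2 + (-205 + G + T) = -203 + G + T)
W = 5/1419 (W = 5/(-2 - 29*(8*(-5) - 9)) = 5/(-2 - 29*(-40 - 9)) = 5/(-2 - 29*(-49)) = 5/(-2 + 1421) = 5/1419 ≈ 0.0035236)
n(-143, -72) + W = (-203 - 72 - 143) + 5/1419 = -418 + 5/1419 = -593137/1419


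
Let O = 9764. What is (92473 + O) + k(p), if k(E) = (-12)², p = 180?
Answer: 102381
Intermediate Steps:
k(E) = 144
(92473 + O) + k(p) = (92473 + 9764) + 144 = 102237 + 144 = 102381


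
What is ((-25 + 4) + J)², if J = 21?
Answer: 0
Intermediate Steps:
((-25 + 4) + J)² = ((-25 + 4) + 21)² = (-21 + 21)² = 0² = 0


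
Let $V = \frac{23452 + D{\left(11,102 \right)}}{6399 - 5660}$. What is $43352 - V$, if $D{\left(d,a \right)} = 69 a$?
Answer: $\frac{32006638}{739} \approx 43311.0$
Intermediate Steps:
$V = \frac{30490}{739}$ ($V = \frac{23452 + 69 \cdot 102}{6399 - 5660} = \frac{23452 + 7038}{739} = 30490 \cdot \frac{1}{739} = \frac{30490}{739} \approx 41.258$)
$43352 - V = 43352 - \frac{30490}{739} = \frac{32006638}{739}$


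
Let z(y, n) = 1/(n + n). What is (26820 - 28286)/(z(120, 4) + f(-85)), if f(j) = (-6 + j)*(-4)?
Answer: -11728/2913 ≈ -4.0261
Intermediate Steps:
f(j) = 24 - 4*j
z(y, n) = 1/(2*n)
(26820 - 28286)/(z(120, 4) + f(-85)) = (26820 - 28286)/((½)/4 + (24 - 4*(-85))) = -1466/((½)*(¼) + (24 + 340)) = -1466/(⅛ + 364) = -1466/2913/8 = -1466*8/2913 = -11728/2913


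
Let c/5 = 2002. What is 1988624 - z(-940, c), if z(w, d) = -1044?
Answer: 1989668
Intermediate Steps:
c = 10010 (c = 5*2002 = 10010)
1988624 - z(-940, c) = 1988624 - 1*(-1044) = 1988624 + 1044 = 1989668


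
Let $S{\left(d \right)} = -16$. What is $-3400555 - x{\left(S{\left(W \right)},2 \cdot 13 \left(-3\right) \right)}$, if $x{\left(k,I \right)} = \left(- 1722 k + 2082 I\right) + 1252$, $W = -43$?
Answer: $-3266963$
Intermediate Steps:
$x{\left(k,I \right)} = 1252 - 1722 k + 2082 I$
$-3400555 - x{\left(S{\left(W \right)},2 \cdot 13 \left(-3\right) \right)} = -3400555 - \left(1252 - -27552 + 2082 \cdot 2 \cdot 13 \left(-3\right)\right) = -3400555 - \left(1252 + 27552 + 2082 \cdot 26 \left(-3\right)\right) = -3400555 - \left(1252 + 27552 + 2082 \left(-78\right)\right) = -3400555 - \left(1252 + 27552 - 162396\right) = -3400555 - -133592 = -3400555 + 133592 = -3266963$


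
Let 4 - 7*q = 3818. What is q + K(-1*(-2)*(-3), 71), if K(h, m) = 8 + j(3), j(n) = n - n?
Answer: -3758/7 ≈ -536.86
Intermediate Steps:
q = -3814/7 (q = 4/7 - ⅐*3818 = 4/7 - 3818/7 = -3814/7 ≈ -544.86)
j(n) = 0
K(h, m) = 8 (K(h, m) = 8 + 0 = 8)
q + K(-1*(-2)*(-3), 71) = -3814/7 + 8 = -3758/7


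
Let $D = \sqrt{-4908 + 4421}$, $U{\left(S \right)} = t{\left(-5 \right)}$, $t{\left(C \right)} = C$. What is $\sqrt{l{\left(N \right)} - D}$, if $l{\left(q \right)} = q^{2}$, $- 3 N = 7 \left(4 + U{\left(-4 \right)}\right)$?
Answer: $\frac{\sqrt{49 - 9 i \sqrt{487}}}{3} \approx 3.7533 - 2.9398 i$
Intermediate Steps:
$U{\left(S \right)} = -5$
$D = i \sqrt{487}$ ($D = \sqrt{-487} = i \sqrt{487} \approx 22.068 i$)
$N = \frac{7}{3}$ ($N = - \frac{7 \left(4 - 5\right)}{3} = - \frac{7 \left(-1\right)}{3} = \left(- \frac{1}{3}\right) \left(-7\right) = \frac{7}{3} \approx 2.3333$)
$\sqrt{l{\left(N \right)} - D} = \sqrt{\left(\frac{7}{3}\right)^{2} - i \sqrt{487}} = \sqrt{\frac{49}{9} - i \sqrt{487}}$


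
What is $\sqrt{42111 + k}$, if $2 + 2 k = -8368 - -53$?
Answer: $\frac{\sqrt{151810}}{2} \approx 194.81$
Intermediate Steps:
$k = - \frac{8317}{2}$ ($k = -1 + \frac{-8368 - -53}{2} = -1 + \frac{-8368 + 53}{2} = -1 + \frac{1}{2} \left(-8315\right) = -1 - \frac{8315}{2} = - \frac{8317}{2} \approx -4158.5$)
$\sqrt{42111 + k} = \sqrt{42111 - \frac{8317}{2}} = \sqrt{\frac{75905}{2}} = \frac{\sqrt{151810}}{2}$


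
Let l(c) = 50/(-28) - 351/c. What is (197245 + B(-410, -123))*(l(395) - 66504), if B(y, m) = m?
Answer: -36248952732949/2765 ≈ -1.3110e+10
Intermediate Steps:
l(c) = -25/14 - 351/c (l(c) = 50*(-1/28) - 351/c = -25/14 - 351/c)
(197245 + B(-410, -123))*(l(395) - 66504) = (197245 - 123)*((-25/14 - 351/395) - 66504) = 197122*((-25/14 - 351*1/395) - 66504) = 197122*((-25/14 - 351/395) - 66504) = 197122*(-14789/5530 - 66504) = 197122*(-367781909/5530) = -36248952732949/2765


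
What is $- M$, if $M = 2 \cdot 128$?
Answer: $-256$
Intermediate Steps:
$M = 256$
$- M = \left(-1\right) 256 = -256$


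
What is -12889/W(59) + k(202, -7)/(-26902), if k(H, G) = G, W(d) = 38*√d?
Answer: 7/26902 - 12889*√59/2242 ≈ -44.158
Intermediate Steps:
-12889/W(59) + k(202, -7)/(-26902) = -12889*√59/2242 - 7/(-26902) = -12889*√59/2242 - 7*(-1/26902) = -12889*√59/2242 + 7/26902 = 7/26902 - 12889*√59/2242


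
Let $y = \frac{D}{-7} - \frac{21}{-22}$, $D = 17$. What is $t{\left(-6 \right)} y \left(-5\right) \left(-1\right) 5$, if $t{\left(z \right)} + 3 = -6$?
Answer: $\frac{51075}{154} \approx 331.66$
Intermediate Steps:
$t{\left(z \right)} = -9$ ($t{\left(z \right)} = -3 - 6 = -9$)
$y = - \frac{227}{154}$ ($y = \frac{17}{-7} - \frac{21}{-22} = 17 \left(- \frac{1}{7}\right) - - \frac{21}{22} = - \frac{17}{7} + \frac{21}{22} = - \frac{227}{154} \approx -1.474$)
$t{\left(-6 \right)} y \left(-5\right) \left(-1\right) 5 = \left(-9\right) \left(- \frac{227}{154}\right) \left(-5\right) \left(-1\right) 5 = \frac{2043 \cdot 5 \cdot 5}{154} = \frac{2043}{154} \cdot 25 = \frac{51075}{154}$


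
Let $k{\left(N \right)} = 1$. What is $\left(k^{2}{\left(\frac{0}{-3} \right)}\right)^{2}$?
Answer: $1$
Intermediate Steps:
$\left(k^{2}{\left(\frac{0}{-3} \right)}\right)^{2} = \left(1^{2}\right)^{2} = 1^{2} = 1$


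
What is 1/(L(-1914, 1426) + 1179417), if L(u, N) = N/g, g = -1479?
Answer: 1479/1744356317 ≈ 8.4788e-7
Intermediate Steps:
L(u, N) = -N/1479 (L(u, N) = N/(-1479) = N*(-1/1479) = -N/1479)
1/(L(-1914, 1426) + 1179417) = 1/(-1/1479*1426 + 1179417) = 1/(-1426/1479 + 1179417) = 1/(1744356317/1479) = 1479/1744356317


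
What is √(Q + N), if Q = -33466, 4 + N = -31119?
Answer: I*√64589 ≈ 254.14*I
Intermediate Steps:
N = -31123 (N = -4 - 31119 = -31123)
√(Q + N) = √(-33466 - 31123) = √(-64589) = I*√64589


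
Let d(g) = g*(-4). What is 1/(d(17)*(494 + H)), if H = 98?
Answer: -1/40256 ≈ -2.4841e-5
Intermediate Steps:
d(g) = -4*g
1/(d(17)*(494 + H)) = 1/((-4*17)*(494 + 98)) = 1/(-68*592) = 1/(-40256) = -1/40256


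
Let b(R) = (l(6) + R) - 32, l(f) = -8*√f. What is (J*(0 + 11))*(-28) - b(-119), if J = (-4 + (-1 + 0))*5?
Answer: 7851 + 8*√6 ≈ 7870.6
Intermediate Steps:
J = -25 (J = (-4 - 1)*5 = -5*5 = -25)
b(R) = -32 + R - 8*√6 (b(R) = (-8*√6 + R) - 32 = (R - 8*√6) - 32 = -32 + R - 8*√6)
(J*(0 + 11))*(-28) - b(-119) = -25*(0 + 11)*(-28) - (-32 - 119 - 8*√6) = -25*11*(-28) - (-151 - 8*√6) = -275*(-28) + (151 + 8*√6) = 7700 + (151 + 8*√6) = 7851 + 8*√6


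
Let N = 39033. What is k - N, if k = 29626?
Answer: -9407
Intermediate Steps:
k - N = 29626 - 1*39033 = 29626 - 39033 = -9407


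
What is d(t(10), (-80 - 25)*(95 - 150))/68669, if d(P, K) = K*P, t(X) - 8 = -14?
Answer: -34650/68669 ≈ -0.50459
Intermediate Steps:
t(X) = -6 (t(X) = 8 - 14 = -6)
d(t(10), (-80 - 25)*(95 - 150))/68669 = (((-80 - 25)*(95 - 150))*(-6))/68669 = (-105*(-55)*(-6))*(1/68669) = (5775*(-6))*(1/68669) = -34650*1/68669 = -34650/68669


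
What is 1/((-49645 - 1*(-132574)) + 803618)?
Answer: 1/886547 ≈ 1.1280e-6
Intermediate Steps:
1/((-49645 - 1*(-132574)) + 803618) = 1/((-49645 + 132574) + 803618) = 1/(82929 + 803618) = 1/886547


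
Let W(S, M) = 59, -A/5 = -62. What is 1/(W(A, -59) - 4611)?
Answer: -1/4552 ≈ -0.00021968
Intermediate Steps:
A = 310 (A = -5*(-62) = 310)
1/(W(A, -59) - 4611) = 1/(59 - 4611) = 1/(-4552) = -1/4552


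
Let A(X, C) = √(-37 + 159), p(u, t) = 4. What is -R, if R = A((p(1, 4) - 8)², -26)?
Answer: -√122 ≈ -11.045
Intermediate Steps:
A(X, C) = √122
R = √122 ≈ 11.045
-R = -√122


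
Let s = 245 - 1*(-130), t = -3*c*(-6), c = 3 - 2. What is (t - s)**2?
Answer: 127449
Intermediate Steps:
c = 1
t = 18 (t = -3*1*(-6) = -3*(-6) = 18)
s = 375 (s = 245 + 130 = 375)
(t - s)**2 = (18 - 1*375)**2 = (18 - 375)**2 = (-357)**2 = 127449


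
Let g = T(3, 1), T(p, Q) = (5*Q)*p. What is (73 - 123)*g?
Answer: -750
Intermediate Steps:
T(p, Q) = 5*Q*p
g = 15 (g = 5*1*3 = 15)
(73 - 123)*g = (73 - 123)*15 = -50*15 = -750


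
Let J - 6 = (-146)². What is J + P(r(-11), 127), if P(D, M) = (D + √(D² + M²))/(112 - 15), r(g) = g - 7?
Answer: 2068216/97 + √16453/97 ≈ 21323.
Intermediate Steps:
r(g) = -7 + g
P(D, M) = D/97 + √(D² + M²)/97 (P(D, M) = (D + √(D² + M²))/97 = (D + √(D² + M²))*(1/97) = D/97 + √(D² + M²)/97)
J = 21322 (J = 6 + (-146)² = 6 + 21316 = 21322)
J + P(r(-11), 127) = 21322 + ((-7 - 11)/97 + √((-7 - 11)² + 127²)/97) = 21322 + ((1/97)*(-18) + √((-18)² + 16129)/97) = 21322 + (-18/97 + √(324 + 16129)/97) = 21322 + (-18/97 + √16453/97) = 2068216/97 + √16453/97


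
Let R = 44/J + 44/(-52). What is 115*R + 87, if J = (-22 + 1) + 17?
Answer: -16579/13 ≈ -1275.3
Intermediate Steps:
J = -4 (J = -21 + 17 = -4)
R = -154/13 (R = 44/(-4) + 44/(-52) = 44*(-1/4) + 44*(-1/52) = -11 - 11/13 = -154/13 ≈ -11.846)
115*R + 87 = 115*(-154/13) + 87 = -17710/13 + 87 = -16579/13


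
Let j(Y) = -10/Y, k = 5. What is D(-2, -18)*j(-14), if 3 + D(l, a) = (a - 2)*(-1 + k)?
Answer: -415/7 ≈ -59.286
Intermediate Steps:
D(l, a) = -11 + 4*a (D(l, a) = -3 + (a - 2)*(-1 + 5) = -3 + (-2 + a)*4 = -3 + (-8 + 4*a) = -11 + 4*a)
D(-2, -18)*j(-14) = (-11 + 4*(-18))*(-10/(-14)) = (-11 - 72)*(-10*(-1/14)) = -83*5/7 = -415/7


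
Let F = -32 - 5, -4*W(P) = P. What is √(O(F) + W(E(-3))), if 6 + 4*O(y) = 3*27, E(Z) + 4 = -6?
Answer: √85/2 ≈ 4.6098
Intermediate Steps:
E(Z) = -10 (E(Z) = -4 - 6 = -10)
W(P) = -P/4
F = -37
O(y) = 75/4 (O(y) = -3/2 + (3*27)/4 = -3/2 + (¼)*81 = -3/2 + 81/4 = 75/4)
√(O(F) + W(E(-3))) = √(75/4 - ¼*(-10)) = √(75/4 + 5/2) = √(85/4) = √85/2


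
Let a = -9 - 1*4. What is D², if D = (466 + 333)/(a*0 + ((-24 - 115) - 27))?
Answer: 638401/27556 ≈ 23.167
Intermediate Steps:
a = -13 (a = -9 - 4 = -13)
D = -799/166 (D = (466 + 333)/(-13*0 + ((-24 - 115) - 27)) = 799/(0 + (-139 - 27)) = 799/(0 - 166) = 799/(-166) = 799*(-1/166) = -799/166 ≈ -4.8133)
D² = (-799/166)² = 638401/27556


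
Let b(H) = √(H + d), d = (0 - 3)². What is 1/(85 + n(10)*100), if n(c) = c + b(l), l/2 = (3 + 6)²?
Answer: -217/106555 + 12*√19/21311 ≈ 0.00041794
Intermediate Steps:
d = 9 (d = (-3)² = 9)
l = 162 (l = 2*(3 + 6)² = 2*9² = 2*81 = 162)
b(H) = √(9 + H) (b(H) = √(H + 9) = √(9 + H))
n(c) = c + 3*√19 (n(c) = c + √(9 + 162) = c + √171 = c + 3*√19)
1/(85 + n(10)*100) = 1/(85 + (10 + 3*√19)*100) = 1/(85 + (1000 + 300*√19)) = 1/(1085 + 300*√19)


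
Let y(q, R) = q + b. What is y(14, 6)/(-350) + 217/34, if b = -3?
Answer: 18894/2975 ≈ 6.3509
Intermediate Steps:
y(q, R) = -3 + q (y(q, R) = q - 3 = -3 + q)
y(14, 6)/(-350) + 217/34 = (-3 + 14)/(-350) + 217/34 = 11*(-1/350) + 217*(1/34) = -11/350 + 217/34 = 18894/2975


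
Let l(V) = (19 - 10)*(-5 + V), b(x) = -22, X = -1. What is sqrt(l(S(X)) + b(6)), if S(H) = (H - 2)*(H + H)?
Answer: I*sqrt(13) ≈ 3.6056*I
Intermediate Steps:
S(H) = 2*H*(-2 + H) (S(H) = (-2 + H)*(2*H) = 2*H*(-2 + H))
l(V) = -45 + 9*V (l(V) = 9*(-5 + V) = -45 + 9*V)
sqrt(l(S(X)) + b(6)) = sqrt((-45 + 9*(2*(-1)*(-2 - 1))) - 22) = sqrt((-45 + 9*(2*(-1)*(-3))) - 22) = sqrt((-45 + 9*6) - 22) = sqrt((-45 + 54) - 22) = sqrt(9 - 22) = sqrt(-13) = I*sqrt(13)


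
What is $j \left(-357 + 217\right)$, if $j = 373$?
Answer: $-52220$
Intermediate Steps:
$j \left(-357 + 217\right) = 373 \left(-357 + 217\right) = 373 \left(-140\right) = -52220$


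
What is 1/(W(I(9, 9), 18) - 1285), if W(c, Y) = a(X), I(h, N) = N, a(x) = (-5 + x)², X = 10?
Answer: -1/1260 ≈ -0.00079365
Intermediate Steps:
W(c, Y) = 25 (W(c, Y) = (-5 + 10)² = 5² = 25)
1/(W(I(9, 9), 18) - 1285) = 1/(25 - 1285) = 1/(-1260) = -1/1260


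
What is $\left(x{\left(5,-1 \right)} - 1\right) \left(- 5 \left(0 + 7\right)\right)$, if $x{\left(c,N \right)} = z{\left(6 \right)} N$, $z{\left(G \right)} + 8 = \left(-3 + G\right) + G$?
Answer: $70$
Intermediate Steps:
$z{\left(G \right)} = -11 + 2 G$ ($z{\left(G \right)} = -8 + \left(\left(-3 + G\right) + G\right) = -8 + \left(-3 + 2 G\right) = -11 + 2 G$)
$x{\left(c,N \right)} = N$ ($x{\left(c,N \right)} = \left(-11 + 2 \cdot 6\right) N = \left(-11 + 12\right) N = 1 N = N$)
$\left(x{\left(5,-1 \right)} - 1\right) \left(- 5 \left(0 + 7\right)\right) = \left(-1 - 1\right) \left(- 5 \left(0 + 7\right)\right) = - 2 \left(\left(-5\right) 7\right) = \left(-2\right) \left(-35\right) = 70$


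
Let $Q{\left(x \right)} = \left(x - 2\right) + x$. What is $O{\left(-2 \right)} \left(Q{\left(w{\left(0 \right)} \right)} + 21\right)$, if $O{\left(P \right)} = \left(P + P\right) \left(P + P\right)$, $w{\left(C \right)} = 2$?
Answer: $368$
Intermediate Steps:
$Q{\left(x \right)} = -2 + 2 x$ ($Q{\left(x \right)} = \left(-2 + x\right) + x = -2 + 2 x$)
$O{\left(P \right)} = 4 P^{2}$ ($O{\left(P \right)} = 2 P 2 P = 4 P^{2}$)
$O{\left(-2 \right)} \left(Q{\left(w{\left(0 \right)} \right)} + 21\right) = 4 \left(-2\right)^{2} \left(\left(-2 + 2 \cdot 2\right) + 21\right) = 4 \cdot 4 \left(\left(-2 + 4\right) + 21\right) = 16 \left(2 + 21\right) = 16 \cdot 23 = 368$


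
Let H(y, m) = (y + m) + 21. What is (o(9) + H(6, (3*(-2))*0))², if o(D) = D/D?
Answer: 784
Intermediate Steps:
H(y, m) = 21 + m + y (H(y, m) = (m + y) + 21 = 21 + m + y)
o(D) = 1
(o(9) + H(6, (3*(-2))*0))² = (1 + (21 + (3*(-2))*0 + 6))² = (1 + (21 - 6*0 + 6))² = (1 + (21 + 0 + 6))² = (1 + 27)² = 28² = 784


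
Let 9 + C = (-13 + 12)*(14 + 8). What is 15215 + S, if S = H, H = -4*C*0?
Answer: 15215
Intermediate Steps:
C = -31 (C = -9 + (-13 + 12)*(14 + 8) = -9 - 1*22 = -9 - 22 = -31)
H = 0 (H = -4*(-31)*0 = 124*0 = 0)
S = 0
15215 + S = 15215 + 0 = 15215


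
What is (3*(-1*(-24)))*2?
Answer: 144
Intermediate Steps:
(3*(-1*(-24)))*2 = (3*24)*2 = 72*2 = 144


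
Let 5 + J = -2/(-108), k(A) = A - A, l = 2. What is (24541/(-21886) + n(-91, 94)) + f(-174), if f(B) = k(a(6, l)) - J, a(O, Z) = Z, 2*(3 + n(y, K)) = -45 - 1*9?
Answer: -7723300/295461 ≈ -26.140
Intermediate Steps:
n(y, K) = -30 (n(y, K) = -3 + (-45 - 1*9)/2 = -3 + (-45 - 9)/2 = -3 + (½)*(-54) = -3 - 27 = -30)
k(A) = 0
J = -269/54 (J = -5 - 2/(-108) = -5 - 2*(-1/108) = -5 + 1/54 = -269/54 ≈ -4.9815)
f(B) = 269/54 (f(B) = 0 - 1*(-269/54) = 0 + 269/54 = 269/54)
(24541/(-21886) + n(-91, 94)) + f(-174) = (24541/(-21886) - 30) + 269/54 = (24541*(-1/21886) - 30) + 269/54 = (-24541/21886 - 30) + 269/54 = -681121/21886 + 269/54 = -7723300/295461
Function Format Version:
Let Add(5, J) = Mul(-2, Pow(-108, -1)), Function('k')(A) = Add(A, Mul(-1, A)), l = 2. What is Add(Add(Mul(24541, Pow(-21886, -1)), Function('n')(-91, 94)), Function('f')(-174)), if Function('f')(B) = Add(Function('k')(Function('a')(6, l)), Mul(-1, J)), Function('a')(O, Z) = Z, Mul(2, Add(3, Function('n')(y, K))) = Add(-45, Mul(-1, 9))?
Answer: Rational(-7723300, 295461) ≈ -26.140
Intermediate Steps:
Function('n')(y, K) = -30 (Function('n')(y, K) = Add(-3, Mul(Rational(1, 2), Add(-45, Mul(-1, 9)))) = Add(-3, Mul(Rational(1, 2), Add(-45, -9))) = Add(-3, Mul(Rational(1, 2), -54)) = Add(-3, -27) = -30)
Function('k')(A) = 0
J = Rational(-269, 54) (J = Add(-5, Mul(-2, Pow(-108, -1))) = Add(-5, Mul(-2, Rational(-1, 108))) = Add(-5, Rational(1, 54)) = Rational(-269, 54) ≈ -4.9815)
Function('f')(B) = Rational(269, 54) (Function('f')(B) = Add(0, Mul(-1, Rational(-269, 54))) = Add(0, Rational(269, 54)) = Rational(269, 54))
Add(Add(Mul(24541, Pow(-21886, -1)), Function('n')(-91, 94)), Function('f')(-174)) = Add(Add(Mul(24541, Pow(-21886, -1)), -30), Rational(269, 54)) = Add(Add(Mul(24541, Rational(-1, 21886)), -30), Rational(269, 54)) = Add(Add(Rational(-24541, 21886), -30), Rational(269, 54)) = Add(Rational(-681121, 21886), Rational(269, 54)) = Rational(-7723300, 295461)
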